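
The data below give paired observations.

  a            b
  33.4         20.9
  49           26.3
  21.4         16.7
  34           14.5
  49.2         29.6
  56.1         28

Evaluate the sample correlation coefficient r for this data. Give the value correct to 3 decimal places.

0.870

n = 6, Σa = 243.1, Σb = 136, Σa² = 10698.37, Σb² = 3277.8, Σab = 5864.26
nΣab − ΣaΣb = 35185.56 − 33061.6 = 2123.96
nΣa² − (Σa)² = 64190.22 − 59097.61 = 5092.61; nΣb² − (Σb)² = 19666.8 − 18496 = 1170.8
r = 2123.96 / √(5092.61 × 1170.8) = 2123.96 / 2441.8083 ≈ 0.870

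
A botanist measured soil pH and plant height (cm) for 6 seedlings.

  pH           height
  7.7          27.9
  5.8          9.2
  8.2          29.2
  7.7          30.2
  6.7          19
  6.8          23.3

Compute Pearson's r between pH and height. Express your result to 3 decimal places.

n = 6, Σx = 42.9, Σy = 138.8, Σx² = 310.59, Σy² = 3531.62, Σxy = 1025.91
nΣxy − ΣxΣy = 6155.46 − 5954.52 = 200.94
nΣx² − (Σx)² = 1863.54 − 1840.41 = 23.13; nΣy² − (Σy)² = 21189.72 − 19265.44 = 1924.28
r = 200.94 / √(23.13 × 1924.28) = 200.94 / 210.9706 ≈ 0.952

0.952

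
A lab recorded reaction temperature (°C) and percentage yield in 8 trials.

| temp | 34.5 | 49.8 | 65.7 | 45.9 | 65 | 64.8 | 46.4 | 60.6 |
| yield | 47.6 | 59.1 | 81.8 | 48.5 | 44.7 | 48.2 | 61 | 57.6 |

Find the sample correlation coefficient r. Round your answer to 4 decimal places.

0.2836

n = 8, Σx = 432.7, Σy = 448.5, Σx² = 24342.95, Σy² = 26162.15, Σxy = 24535.61
nΣxy − ΣxΣy = 196284.88 − 194065.95 = 2218.93
nΣx² − (Σx)² = 194743.6 − 187229.29 = 7514.31; nΣy² − (Σy)² = 209297.2 − 201152.25 = 8144.95
r = 2218.93 / √(7514.31 × 8144.95) = 2218.93 / 7823.2780 ≈ 0.2836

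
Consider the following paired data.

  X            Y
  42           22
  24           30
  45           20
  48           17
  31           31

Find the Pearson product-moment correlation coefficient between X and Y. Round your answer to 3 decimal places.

n = 5, ΣX = 190, ΣY = 120, ΣX² = 7630, ΣY² = 3034, ΣXY = 4321
nΣXY − ΣXΣY = 21605 − 22800 = -1195
nΣX² − (ΣX)² = 38150 − 36100 = 2050; nΣY² − (ΣY)² = 15170 − 14400 = 770
r = -1195 / √(2050 × 770) = -1195 / 1256.3837 ≈ -0.951

-0.951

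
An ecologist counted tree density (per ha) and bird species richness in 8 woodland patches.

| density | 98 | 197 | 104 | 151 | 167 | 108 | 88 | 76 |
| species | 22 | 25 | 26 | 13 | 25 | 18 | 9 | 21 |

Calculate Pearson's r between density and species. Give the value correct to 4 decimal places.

n = 8, Σx = 989, Σy = 159, Σx² = 135103, Σy² = 3425, Σxy = 20255
nΣxy − ΣxΣy = 162040 − 157251 = 4789
nΣx² − (Σx)² = 1080824 − 978121 = 102703; nΣy² − (Σy)² = 27400 − 25281 = 2119
r = 4789 / √(102703 × 2119) = 4789 / 14752.2085 ≈ 0.3246

0.3246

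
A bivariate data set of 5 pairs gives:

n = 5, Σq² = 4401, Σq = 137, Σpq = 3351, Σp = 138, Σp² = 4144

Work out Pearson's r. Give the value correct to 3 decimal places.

r = (nΣpq − ΣpΣq) / √[(nΣp² − (Σp)²)(nΣq² − (Σq)²)]
Numerator: 5×3351 − 138×137 = -2151
Denominator: √[(20720 − 19044)(22005 − 18769)] = √[1676 × 3236] = 2328.8486
r = -2151 / 2328.8486 ≈ -0.924

-0.924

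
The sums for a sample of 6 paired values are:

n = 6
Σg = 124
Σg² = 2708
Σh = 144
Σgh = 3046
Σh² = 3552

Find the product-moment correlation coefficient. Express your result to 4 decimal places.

0.5926

r = (nΣgh − ΣgΣh) / √[(nΣg² − (Σg)²)(nΣh² − (Σh)²)]
Numerator: 6×3046 − 124×144 = 420
Denominator: √[(16248 − 15376)(21312 − 20736)] = √[872 × 576] = 708.7115
r = 420 / 708.7115 ≈ 0.5926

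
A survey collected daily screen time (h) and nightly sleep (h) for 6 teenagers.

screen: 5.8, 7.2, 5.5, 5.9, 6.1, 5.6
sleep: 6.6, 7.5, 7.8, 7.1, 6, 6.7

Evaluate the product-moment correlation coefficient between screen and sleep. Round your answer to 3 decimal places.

n = 6, Σx = 36.1, Σy = 41.7, Σx² = 219.11, Σy² = 291.95, Σxy = 251.19
nΣxy − ΣxΣy = 1507.14 − 1505.37 = 1.77
nΣx² − (Σx)² = 1314.66 − 1303.21 = 11.45; nΣy² − (Σy)² = 1751.7 − 1738.89 = 12.81
r = 1.77 / √(11.45 × 12.81) = 1.77 / 12.1109 ≈ 0.146

0.146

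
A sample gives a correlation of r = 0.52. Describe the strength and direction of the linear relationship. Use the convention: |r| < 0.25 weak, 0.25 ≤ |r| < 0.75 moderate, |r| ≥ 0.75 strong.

moderate positive

r = 0.52 > 0 so the relationship is positive.
|r| = 0.52, which falls in the moderate range.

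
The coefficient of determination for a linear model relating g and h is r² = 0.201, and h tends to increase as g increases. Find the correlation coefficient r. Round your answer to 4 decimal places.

0.4483

|r| = √0.201 = 0.4483
The association is positive, so r = 0.4483.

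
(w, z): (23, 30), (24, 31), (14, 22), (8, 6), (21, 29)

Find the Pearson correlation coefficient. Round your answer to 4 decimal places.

0.9644

n = 5, Σw = 90, Σz = 118, Σw² = 1806, Σz² = 3222, Σwz = 2399
nΣwz − ΣwΣz = 11995 − 10620 = 1375
nΣw² − (Σw)² = 9030 − 8100 = 930; nΣz² − (Σz)² = 16110 − 13924 = 2186
r = 1375 / √(930 × 2186) = 1375 / 1425.8261 ≈ 0.9644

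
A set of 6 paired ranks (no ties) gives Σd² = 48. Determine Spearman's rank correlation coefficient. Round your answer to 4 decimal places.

-0.3714

ρ = 1 − 6Σd² / [n(n²−1)] = 1 − 6×48 / (6×35)
  = 1 − 288/210 = 1 − 1.37143 ≈ -0.3714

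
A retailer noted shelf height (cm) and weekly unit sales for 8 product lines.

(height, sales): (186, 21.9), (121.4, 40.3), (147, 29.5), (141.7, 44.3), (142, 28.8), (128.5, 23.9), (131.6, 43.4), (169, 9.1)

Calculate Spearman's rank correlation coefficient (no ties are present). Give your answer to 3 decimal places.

-0.571

Rank height: 8, 1, 6, 4, 5, 2, 3, 7
Rank sales: 2, 6, 5, 8, 4, 3, 7, 1
d = rank(height) − rank(sales): 6, -5, 1, -4, 1, -1, -4, 6; Σd² = 132
ρ = 1 − 6Σd² / [n(n²−1)] = 1 − 6×132 / (8×63) = 1 − 792/504 ≈ -0.571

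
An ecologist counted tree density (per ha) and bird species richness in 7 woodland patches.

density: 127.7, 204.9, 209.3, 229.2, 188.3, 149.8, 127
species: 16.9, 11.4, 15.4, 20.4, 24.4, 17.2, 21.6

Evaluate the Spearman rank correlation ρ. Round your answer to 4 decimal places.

-0.2857

Rank density: 2, 5, 6, 7, 4, 3, 1
Rank species: 3, 1, 2, 5, 7, 4, 6
d = rank(density) − rank(species): -1, 4, 4, 2, -3, -1, -5; Σd² = 72
ρ = 1 − 6Σd² / [n(n²−1)] = 1 − 6×72 / (7×48) = 1 − 432/336 ≈ -0.2857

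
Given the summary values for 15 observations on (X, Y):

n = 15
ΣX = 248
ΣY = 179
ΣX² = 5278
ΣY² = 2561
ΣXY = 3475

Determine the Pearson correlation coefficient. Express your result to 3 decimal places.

0.729

r = (nΣXY − ΣXΣY) / √[(nΣX² − (ΣX)²)(nΣY² − (ΣY)²)]
Numerator: 15×3475 − 248×179 = 7733
Denominator: √[(79170 − 61504)(38415 − 32041)] = √[17666 × 6374] = 10611.4600
r = 7733 / 10611.4600 ≈ 0.729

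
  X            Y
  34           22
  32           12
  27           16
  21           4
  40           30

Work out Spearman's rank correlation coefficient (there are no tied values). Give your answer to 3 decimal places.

0.900

Rank X: 4, 3, 2, 1, 5
Rank Y: 4, 2, 3, 1, 5
d = rank(X) − rank(Y): 0, 1, -1, 0, 0; Σd² = 2
ρ = 1 − 6Σd² / [n(n²−1)] = 1 − 6×2 / (5×24) = 1 − 12/120 ≈ 0.900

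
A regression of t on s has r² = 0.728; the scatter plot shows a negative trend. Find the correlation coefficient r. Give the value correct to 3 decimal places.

|r| = √0.728 = 0.853
The association is negative, so r = −0.853.

-0.853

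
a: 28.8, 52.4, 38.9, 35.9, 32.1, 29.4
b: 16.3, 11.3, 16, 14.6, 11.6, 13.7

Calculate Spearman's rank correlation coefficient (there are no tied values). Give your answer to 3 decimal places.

-0.486

Rank a: 1, 6, 5, 4, 3, 2
Rank b: 6, 1, 5, 4, 2, 3
d = rank(a) − rank(b): -5, 5, 0, 0, 1, -1; Σd² = 52
ρ = 1 − 6Σd² / [n(n²−1)] = 1 − 6×52 / (6×35) = 1 − 312/210 ≈ -0.486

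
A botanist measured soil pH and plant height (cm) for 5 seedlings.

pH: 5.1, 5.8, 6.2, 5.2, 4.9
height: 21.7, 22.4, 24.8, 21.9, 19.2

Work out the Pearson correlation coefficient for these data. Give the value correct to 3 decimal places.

n = 5, Σx = 27.2, Σy = 110, Σx² = 149.14, Σy² = 2435.94, Σxy = 602.31
nΣxy − ΣxΣy = 3011.55 − 2992 = 19.55
nΣx² − (Σx)² = 745.7 − 739.84 = 5.86; nΣy² − (Σy)² = 12179.7 − 12100 = 79.7
r = 19.55 / √(5.86 × 79.7) = 19.55 / 21.6112 ≈ 0.905

0.905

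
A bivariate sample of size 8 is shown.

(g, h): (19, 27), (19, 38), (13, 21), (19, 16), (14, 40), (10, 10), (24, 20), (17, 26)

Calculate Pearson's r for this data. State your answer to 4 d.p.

n = 8, Σg = 135, Σh = 198, Σg² = 2413, Σh² = 5646, Σgh = 3394
nΣgh − ΣgΣh = 27152 − 26730 = 422
nΣg² − (Σg)² = 19304 − 18225 = 1079; nΣh² − (Σh)² = 45168 − 39204 = 5964
r = 422 / √(1079 × 5964) = 422 / 2536.7609 ≈ 0.1664

0.1664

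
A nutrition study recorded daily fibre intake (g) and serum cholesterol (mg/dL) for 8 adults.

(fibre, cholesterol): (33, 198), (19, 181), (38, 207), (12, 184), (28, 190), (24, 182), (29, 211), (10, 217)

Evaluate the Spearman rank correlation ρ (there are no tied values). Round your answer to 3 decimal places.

0.190

Rank fibre: 7, 3, 8, 2, 5, 4, 6, 1
Rank cholesterol: 5, 1, 6, 3, 4, 2, 7, 8
d = rank(fibre) − rank(cholesterol): 2, 2, 2, -1, 1, 2, -1, -7; Σd² = 68
ρ = 1 − 6Σd² / [n(n²−1)] = 1 − 6×68 / (8×63) = 1 − 408/504 ≈ 0.190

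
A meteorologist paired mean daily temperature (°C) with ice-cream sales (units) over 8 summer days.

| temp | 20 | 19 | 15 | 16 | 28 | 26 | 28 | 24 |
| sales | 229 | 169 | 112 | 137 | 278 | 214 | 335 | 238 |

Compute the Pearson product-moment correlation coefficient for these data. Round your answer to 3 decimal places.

0.909

n = 8, Σx = 176, Σy = 1712, Σx² = 4062, Σy² = 404264, Σxy = 40103
nΣxy − ΣxΣy = 320824 − 301312 = 19512
nΣx² − (Σx)² = 32496 − 30976 = 1520; nΣy² − (Σy)² = 3234112 − 2930944 = 303168
r = 19512 / √(1520 × 303168) = 19512 / 21466.6104 ≈ 0.909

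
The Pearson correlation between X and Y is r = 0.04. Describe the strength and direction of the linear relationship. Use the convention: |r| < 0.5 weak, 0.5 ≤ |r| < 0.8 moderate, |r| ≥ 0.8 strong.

r = 0.04 > 0 so the relationship is positive.
|r| = 0.04, which falls in the weak range.

weak positive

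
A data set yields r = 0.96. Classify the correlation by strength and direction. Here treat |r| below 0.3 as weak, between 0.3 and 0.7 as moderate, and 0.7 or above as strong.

r = 0.96 > 0 so the relationship is positive.
|r| = 0.96, which falls in the strong range.

strong positive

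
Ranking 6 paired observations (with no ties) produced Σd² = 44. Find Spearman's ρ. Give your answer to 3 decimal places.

ρ = 1 − 6Σd² / [n(n²−1)] = 1 − 6×44 / (6×35)
  = 1 − 264/210 = 1 − 1.2571 ≈ -0.257

-0.257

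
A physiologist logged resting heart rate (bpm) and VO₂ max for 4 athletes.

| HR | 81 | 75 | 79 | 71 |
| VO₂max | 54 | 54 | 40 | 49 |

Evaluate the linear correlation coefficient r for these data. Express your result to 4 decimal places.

-0.0854

n = 4, Σx = 306, Σy = 197, Σx² = 23468, Σy² = 9833, Σxy = 15063
nΣxy − ΣxΣy = 60252 − 60282 = -30
nΣx² − (Σx)² = 93872 − 93636 = 236; nΣy² − (Σy)² = 39332 − 38809 = 523
r = -30 / √(236 × 523) = -30 / 351.3232 ≈ -0.0854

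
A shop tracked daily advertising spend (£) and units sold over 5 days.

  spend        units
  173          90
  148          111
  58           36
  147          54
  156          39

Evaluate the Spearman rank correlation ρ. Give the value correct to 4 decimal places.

0.5000

Rank spend: 5, 3, 1, 2, 4
Rank units: 4, 5, 1, 3, 2
d = rank(spend) − rank(units): 1, -2, 0, -1, 2; Σd² = 10
ρ = 1 − 6Σd² / [n(n²−1)] = 1 − 6×10 / (5×24) = 1 − 60/120 ≈ 0.5000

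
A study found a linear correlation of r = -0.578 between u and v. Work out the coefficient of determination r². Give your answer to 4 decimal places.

r² = (-0.578)² = 0.3341

0.3341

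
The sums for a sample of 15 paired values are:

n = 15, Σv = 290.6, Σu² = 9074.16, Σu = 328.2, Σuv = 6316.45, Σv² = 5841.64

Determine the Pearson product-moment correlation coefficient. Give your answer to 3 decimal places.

r = (nΣuv − ΣuΣv) / √[(nΣu² − (Σu)²)(nΣv² − (Σv)²)]
Numerator: 15×6316.45 − 328.2×290.6 = -628.17
Denominator: √[(136112.4 − 107715.24)(87624.6 − 84448.36)] = √[28397.16 × 3176.24] = 9497.1678
r = -628.17 / 9497.1678 ≈ -0.066

-0.066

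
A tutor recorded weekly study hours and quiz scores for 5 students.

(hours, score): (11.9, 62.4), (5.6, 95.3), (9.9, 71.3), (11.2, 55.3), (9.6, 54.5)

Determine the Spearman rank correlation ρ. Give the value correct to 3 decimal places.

-0.300

Rank hours: 5, 1, 3, 4, 2
Rank score: 3, 5, 4, 2, 1
d = rank(hours) − rank(score): 2, -4, -1, 2, 1; Σd² = 26
ρ = 1 − 6Σd² / [n(n²−1)] = 1 − 6×26 / (5×24) = 1 − 156/120 ≈ -0.300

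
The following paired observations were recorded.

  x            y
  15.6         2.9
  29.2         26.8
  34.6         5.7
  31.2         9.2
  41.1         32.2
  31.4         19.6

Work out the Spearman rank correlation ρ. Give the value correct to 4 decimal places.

0.4857

Rank x: 1, 2, 5, 3, 6, 4
Rank y: 1, 5, 2, 3, 6, 4
d = rank(x) − rank(y): 0, -3, 3, 0, 0, 0; Σd² = 18
ρ = 1 − 6Σd² / [n(n²−1)] = 1 − 6×18 / (6×35) = 1 − 108/210 ≈ 0.4857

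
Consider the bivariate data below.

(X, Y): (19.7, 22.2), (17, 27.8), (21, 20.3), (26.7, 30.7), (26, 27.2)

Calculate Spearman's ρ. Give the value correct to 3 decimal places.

0.300

Rank X: 2, 1, 3, 5, 4
Rank Y: 2, 4, 1, 5, 3
d = rank(X) − rank(Y): 0, -3, 2, 0, 1; Σd² = 14
ρ = 1 − 6Σd² / [n(n²−1)] = 1 − 6×14 / (5×24) = 1 − 84/120 ≈ 0.300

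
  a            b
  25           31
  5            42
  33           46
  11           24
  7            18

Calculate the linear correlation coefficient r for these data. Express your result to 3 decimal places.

n = 5, Σa = 81, Σb = 161, Σa² = 1909, Σb² = 5741, Σab = 2893
nΣab − ΣaΣb = 14465 − 13041 = 1424
nΣa² − (Σa)² = 9545 − 6561 = 2984; nΣb² − (Σb)² = 28705 − 25921 = 2784
r = 1424 / √(2984 × 2784) = 1424 / 2882.2658 ≈ 0.494

0.494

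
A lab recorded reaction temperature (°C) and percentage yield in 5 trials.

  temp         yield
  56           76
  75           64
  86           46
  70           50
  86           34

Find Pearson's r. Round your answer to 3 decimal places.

n = 5, Σx = 373, Σy = 270, Σx² = 28453, Σy² = 15644, Σxy = 19436
nΣxy − ΣxΣy = 97180 − 100710 = -3530
nΣx² − (Σx)² = 142265 − 139129 = 3136; nΣy² − (Σy)² = 78220 − 72900 = 5320
r = -3530 / √(3136 × 5320) = -3530 / 4084.5465 ≈ -0.864

-0.864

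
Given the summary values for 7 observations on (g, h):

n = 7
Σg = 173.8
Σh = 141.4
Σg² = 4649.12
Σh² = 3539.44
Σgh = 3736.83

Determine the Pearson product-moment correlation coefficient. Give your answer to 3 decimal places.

r = (nΣgh − ΣgΣh) / √[(nΣg² − (Σg)²)(nΣh² − (Σh)²)]
Numerator: 7×3736.83 − 173.8×141.4 = 1582.49
Denominator: √[(32543.84 − 30206.44)(24776.08 − 19993.96)] = √[2337.4 × 4782.12] = 3343.3108
r = 1582.49 / 3343.3108 ≈ 0.473

0.473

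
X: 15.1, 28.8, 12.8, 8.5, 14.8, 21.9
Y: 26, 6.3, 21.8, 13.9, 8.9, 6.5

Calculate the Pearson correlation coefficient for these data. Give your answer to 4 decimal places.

-0.5685

n = 6, ΣX = 101.9, ΣY = 83.4, ΣX² = 1992.19, ΣY² = 1505.6, ΣXY = 1245.3
nΣXY − ΣXΣY = 7471.8 − 8498.46 = -1026.66
nΣX² − (ΣX)² = 11953.14 − 10383.61 = 1569.53; nΣY² − (ΣY)² = 9033.6 − 6955.56 = 2078.04
r = -1026.66 / √(1569.53 × 2078.04) = -1026.66 / 1805.9751 ≈ -0.5685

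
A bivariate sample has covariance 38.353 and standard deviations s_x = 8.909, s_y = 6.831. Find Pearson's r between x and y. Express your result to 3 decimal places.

0.630

r = Cov(x,y) / (s_x · s_y) = 38.353 / (8.909 × 6.831)
  = 38.353 / 60.8574 ≈ 0.630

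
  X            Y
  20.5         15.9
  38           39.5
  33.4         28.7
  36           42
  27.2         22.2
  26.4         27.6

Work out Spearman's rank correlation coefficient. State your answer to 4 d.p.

Rank X: 1, 6, 4, 5, 3, 2
Rank Y: 1, 5, 4, 6, 2, 3
d = rank(X) − rank(Y): 0, 1, 0, -1, 1, -1; Σd² = 4
ρ = 1 − 6Σd² / [n(n²−1)] = 1 − 6×4 / (6×35) = 1 − 24/210 ≈ 0.8857

0.8857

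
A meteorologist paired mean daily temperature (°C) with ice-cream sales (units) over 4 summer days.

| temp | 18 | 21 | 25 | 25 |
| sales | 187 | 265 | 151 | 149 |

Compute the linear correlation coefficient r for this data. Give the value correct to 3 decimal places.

-0.544

n = 4, Σx = 89, Σy = 752, Σx² = 2015, Σy² = 150196, Σxy = 16431
nΣxy − ΣxΣy = 65724 − 66928 = -1204
nΣx² − (Σx)² = 8060 − 7921 = 139; nΣy² − (Σy)² = 600784 − 565504 = 35280
r = -1204 / √(139 × 35280) = -1204 / 2214.4796 ≈ -0.544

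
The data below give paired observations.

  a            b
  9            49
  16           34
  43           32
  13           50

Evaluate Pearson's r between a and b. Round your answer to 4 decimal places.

-0.7452

n = 4, Σa = 81, Σb = 165, Σa² = 2355, Σb² = 7081, Σab = 3011
nΣab − ΣaΣb = 12044 − 13365 = -1321
nΣa² − (Σa)² = 9420 − 6561 = 2859; nΣb² − (Σb)² = 28324 − 27225 = 1099
r = -1321 / √(2859 × 1099) = -1321 / 1772.5803 ≈ -0.7452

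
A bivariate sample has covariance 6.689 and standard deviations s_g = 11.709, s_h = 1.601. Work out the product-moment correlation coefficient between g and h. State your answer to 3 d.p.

0.357

r = Cov(g,h) / (s_g · s_h) = 6.689 / (11.709 × 1.601)
  = 6.689 / 18.7461 ≈ 0.357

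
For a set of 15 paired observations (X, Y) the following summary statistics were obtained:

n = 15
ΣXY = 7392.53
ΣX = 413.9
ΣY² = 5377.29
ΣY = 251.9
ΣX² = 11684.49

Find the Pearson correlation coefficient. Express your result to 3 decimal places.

0.803

r = (nΣXY − ΣXΣY) / √[(nΣX² − (ΣX)²)(nΣY² − (ΣY)²)]
Numerator: 15×7392.53 − 413.9×251.9 = 6626.54
Denominator: √[(175267.35 − 171313.21)(80659.35 − 63453.61)] = √[3954.14 × 17205.74] = 8248.2668
r = 6626.54 / 8248.2668 ≈ 0.803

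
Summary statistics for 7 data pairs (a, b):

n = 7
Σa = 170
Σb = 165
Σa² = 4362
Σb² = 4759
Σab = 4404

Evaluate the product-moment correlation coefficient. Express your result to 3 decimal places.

0.881

r = (nΣab − ΣaΣb) / √[(nΣa² − (Σa)²)(nΣb² − (Σb)²)]
Numerator: 7×4404 − 170×165 = 2778
Denominator: √[(30534 − 28900)(33313 − 27225)] = √[1634 × 6088] = 3154.0120
r = 2778 / 3154.0120 ≈ 0.881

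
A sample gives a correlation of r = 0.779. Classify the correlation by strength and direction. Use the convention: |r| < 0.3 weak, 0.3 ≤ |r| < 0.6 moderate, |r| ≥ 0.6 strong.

r = 0.779 > 0 so the relationship is positive.
|r| = 0.779, which falls in the strong range.

strong positive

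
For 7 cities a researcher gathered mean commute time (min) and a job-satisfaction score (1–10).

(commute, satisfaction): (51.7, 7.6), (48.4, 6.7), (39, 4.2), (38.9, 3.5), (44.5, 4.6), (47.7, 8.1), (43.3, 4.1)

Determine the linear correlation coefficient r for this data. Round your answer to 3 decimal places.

n = 7, Σx = 313.5, Σy = 38.8, Σx² = 14180.09, Σy² = 236.12, Σxy = 1785.75
nΣxy − ΣxΣy = 12500.25 − 12163.8 = 336.45
nΣx² − (Σx)² = 99260.63 − 98282.25 = 978.38; nΣy² − (Σy)² = 1652.84 − 1505.44 = 147.4
r = 336.45 / √(978.38 × 147.4) = 336.45 / 379.7541 ≈ 0.886

0.886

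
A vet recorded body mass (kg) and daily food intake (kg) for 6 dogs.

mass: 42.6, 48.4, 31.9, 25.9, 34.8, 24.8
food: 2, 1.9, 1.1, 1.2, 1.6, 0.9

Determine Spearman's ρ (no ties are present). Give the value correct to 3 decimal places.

Rank mass: 5, 6, 3, 2, 4, 1
Rank food: 6, 5, 2, 3, 4, 1
d = rank(mass) − rank(food): -1, 1, 1, -1, 0, 0; Σd² = 4
ρ = 1 − 6Σd² / [n(n²−1)] = 1 − 6×4 / (6×35) = 1 − 24/210 ≈ 0.886

0.886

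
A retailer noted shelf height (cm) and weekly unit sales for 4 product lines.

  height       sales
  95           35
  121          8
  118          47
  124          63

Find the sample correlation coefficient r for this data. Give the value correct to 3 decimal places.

0.144

n = 4, Σx = 458, Σy = 153, Σx² = 52966, Σy² = 7467, Σxy = 17651
nΣxy − ΣxΣy = 70604 − 70074 = 530
nΣx² − (Σx)² = 211864 − 209764 = 2100; nΣy² − (Σy)² = 29868 − 23409 = 6459
r = 530 / √(2100 × 6459) = 530 / 3682.9200 ≈ 0.144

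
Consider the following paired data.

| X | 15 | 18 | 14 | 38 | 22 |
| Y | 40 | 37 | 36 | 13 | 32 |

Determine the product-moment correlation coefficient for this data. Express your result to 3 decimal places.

-0.979

n = 5, ΣX = 107, ΣY = 158, ΣX² = 2673, ΣY² = 5458, ΣXY = 2968
nΣXY − ΣXΣY = 14840 − 16906 = -2066
nΣX² − (ΣX)² = 13365 − 11449 = 1916; nΣY² − (ΣY)² = 27290 − 24964 = 2326
r = -2066 / √(1916 × 2326) = -2066 / 2111.0699 ≈ -0.979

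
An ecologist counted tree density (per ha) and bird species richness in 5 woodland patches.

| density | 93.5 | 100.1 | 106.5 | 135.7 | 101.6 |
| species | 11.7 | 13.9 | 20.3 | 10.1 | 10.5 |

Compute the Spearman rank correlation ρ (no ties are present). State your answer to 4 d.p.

-0.3000

Rank density: 1, 2, 4, 5, 3
Rank species: 3, 4, 5, 1, 2
d = rank(density) − rank(species): -2, -2, -1, 4, 1; Σd² = 26
ρ = 1 − 6Σd² / [n(n²−1)] = 1 − 6×26 / (5×24) = 1 − 156/120 ≈ -0.3000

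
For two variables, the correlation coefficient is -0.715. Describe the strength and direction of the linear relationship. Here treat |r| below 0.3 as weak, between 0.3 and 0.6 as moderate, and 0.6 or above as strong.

strong negative

r = -0.715 < 0 so the relationship is negative.
|r| = 0.715, which falls in the strong range.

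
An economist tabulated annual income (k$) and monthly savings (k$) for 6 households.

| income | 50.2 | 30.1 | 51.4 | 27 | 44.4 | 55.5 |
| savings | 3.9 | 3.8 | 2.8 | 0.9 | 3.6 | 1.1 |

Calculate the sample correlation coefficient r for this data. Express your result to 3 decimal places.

0.066

n = 6, Σx = 258.6, Σy = 16.1, Σx² = 11848.62, Σy² = 52.47, Σxy = 699.27
nΣxy − ΣxΣy = 4195.62 − 4163.46 = 32.16
nΣx² − (Σx)² = 71091.72 − 66873.96 = 4217.76; nΣy² − (Σy)² = 314.82 − 259.21 = 55.61
r = 32.16 / √(4217.76 × 55.61) = 32.16 / 484.3032 ≈ 0.066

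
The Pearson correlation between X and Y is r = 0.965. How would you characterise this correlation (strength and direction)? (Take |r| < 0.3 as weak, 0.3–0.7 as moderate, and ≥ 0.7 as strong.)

strong positive

r = 0.965 > 0 so the relationship is positive.
|r| = 0.965, which falls in the strong range.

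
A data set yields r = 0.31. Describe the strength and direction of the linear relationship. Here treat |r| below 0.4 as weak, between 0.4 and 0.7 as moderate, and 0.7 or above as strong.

r = 0.31 > 0 so the relationship is positive.
|r| = 0.31, which falls in the weak range.

weak positive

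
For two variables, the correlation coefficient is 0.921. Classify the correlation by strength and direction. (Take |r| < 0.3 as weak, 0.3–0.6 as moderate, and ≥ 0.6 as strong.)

r = 0.921 > 0 so the relationship is positive.
|r| = 0.921, which falls in the strong range.

strong positive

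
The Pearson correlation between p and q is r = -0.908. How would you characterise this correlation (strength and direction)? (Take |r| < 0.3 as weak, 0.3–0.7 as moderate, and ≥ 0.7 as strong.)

strong negative

r = -0.908 < 0 so the relationship is negative.
|r| = 0.908, which falls in the strong range.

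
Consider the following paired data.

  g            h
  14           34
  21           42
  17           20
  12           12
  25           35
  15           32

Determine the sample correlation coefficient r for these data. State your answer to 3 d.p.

n = 6, Σg = 104, Σh = 175, Σg² = 1920, Σh² = 5713, Σgh = 3197
nΣgh − ΣgΣh = 19182 − 18200 = 982
nΣg² − (Σg)² = 11520 − 10816 = 704; nΣh² − (Σh)² = 34278 − 30625 = 3653
r = 982 / √(704 × 3653) = 982 / 1603.6558 ≈ 0.612

0.612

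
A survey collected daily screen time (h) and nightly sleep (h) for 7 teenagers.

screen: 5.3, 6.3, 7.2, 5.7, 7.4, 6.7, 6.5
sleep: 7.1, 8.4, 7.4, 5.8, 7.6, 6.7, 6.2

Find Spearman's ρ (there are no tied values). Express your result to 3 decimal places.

Rank screen: 1, 3, 6, 2, 7, 5, 4
Rank sleep: 4, 7, 5, 1, 6, 3, 2
d = rank(screen) − rank(sleep): -3, -4, 1, 1, 1, 2, 2; Σd² = 36
ρ = 1 − 6Σd² / [n(n²−1)] = 1 − 6×36 / (7×48) = 1 − 216/336 ≈ 0.357

0.357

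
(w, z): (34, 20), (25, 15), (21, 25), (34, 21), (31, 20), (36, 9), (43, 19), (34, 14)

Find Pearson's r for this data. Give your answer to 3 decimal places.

-0.344

n = 8, Σw = 258, Σz = 143, Σw² = 8640, Σz² = 2729, Σwz = 4531
nΣwz − ΣwΣz = 36248 − 36894 = -646
nΣw² − (Σw)² = 69120 − 66564 = 2556; nΣz² − (Σz)² = 21832 − 20449 = 1383
r = -646 / √(2556 × 1383) = -646 / 1880.1457 ≈ -0.344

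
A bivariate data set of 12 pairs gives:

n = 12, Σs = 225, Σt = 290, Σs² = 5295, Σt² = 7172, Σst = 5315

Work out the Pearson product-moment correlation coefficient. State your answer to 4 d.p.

r = (nΣst − ΣsΣt) / √[(nΣs² − (Σs)²)(nΣt² − (Σt)²)]
Numerator: 12×5315 − 225×290 = -1470
Denominator: √[(63540 − 50625)(86064 − 84100)] = √[12915 × 1964] = 5036.3737
r = -1470 / 5036.3737 ≈ -0.2919

-0.2919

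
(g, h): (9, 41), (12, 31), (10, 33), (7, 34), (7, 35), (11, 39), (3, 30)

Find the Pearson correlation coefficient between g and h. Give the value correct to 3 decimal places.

n = 7, Σg = 59, Σh = 243, Σg² = 553, Σh² = 8533, Σgh = 2073
nΣgh − ΣgΣh = 14511 − 14337 = 174
nΣg² − (Σg)² = 3871 − 3481 = 390; nΣh² − (Σh)² = 59731 − 59049 = 682
r = 174 / √(390 × 682) = 174 / 515.7325 ≈ 0.337

0.337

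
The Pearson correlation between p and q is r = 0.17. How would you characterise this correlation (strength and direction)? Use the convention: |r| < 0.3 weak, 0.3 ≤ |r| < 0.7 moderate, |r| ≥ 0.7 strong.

r = 0.17 > 0 so the relationship is positive.
|r| = 0.17, which falls in the weak range.

weak positive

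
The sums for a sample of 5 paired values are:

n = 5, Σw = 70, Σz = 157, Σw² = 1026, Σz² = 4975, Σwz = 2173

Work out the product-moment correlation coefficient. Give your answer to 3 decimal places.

-0.548

r = (nΣwz − ΣwΣz) / √[(nΣw² − (Σw)²)(nΣz² − (Σz)²)]
Numerator: 5×2173 − 70×157 = -125
Denominator: √[(5130 − 4900)(24875 − 24649)] = √[230 × 226] = 227.9912
r = -125 / 227.9912 ≈ -0.548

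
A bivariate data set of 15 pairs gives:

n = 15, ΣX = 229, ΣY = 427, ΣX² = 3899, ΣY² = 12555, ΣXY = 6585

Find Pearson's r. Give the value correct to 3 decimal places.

r = (nΣXY − ΣXΣY) / √[(nΣX² − (ΣX)²)(nΣY² − (ΣY)²)]
Numerator: 15×6585 − 229×427 = 992
Denominator: √[(58485 − 52441)(188325 − 182329)] = √[6044 × 5996] = 6019.9522
r = 992 / 6019.9522 ≈ 0.165

0.165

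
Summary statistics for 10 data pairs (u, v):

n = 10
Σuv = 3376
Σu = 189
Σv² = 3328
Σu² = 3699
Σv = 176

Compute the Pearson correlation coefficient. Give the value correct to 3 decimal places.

r = (nΣuv − ΣuΣv) / √[(nΣu² − (Σu)²)(nΣv² − (Σv)²)]
Numerator: 10×3376 − 189×176 = 496
Denominator: √[(36990 − 35721)(33280 − 30976)] = √[1269 × 2304] = 1709.9053
r = 496 / 1709.9053 ≈ 0.290

0.290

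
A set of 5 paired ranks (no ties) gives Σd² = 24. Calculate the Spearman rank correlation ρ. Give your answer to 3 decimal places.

-0.200

ρ = 1 − 6Σd² / [n(n²−1)] = 1 − 6×24 / (5×24)
  = 1 − 144/120 = 1 − 1.2000 ≈ -0.200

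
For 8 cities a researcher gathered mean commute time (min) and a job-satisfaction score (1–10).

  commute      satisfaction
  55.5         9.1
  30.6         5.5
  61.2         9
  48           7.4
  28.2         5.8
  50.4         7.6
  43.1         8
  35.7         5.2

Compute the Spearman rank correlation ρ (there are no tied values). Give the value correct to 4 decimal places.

0.8095

Rank commute: 7, 2, 8, 5, 1, 6, 4, 3
Rank satisfaction: 8, 2, 7, 4, 3, 5, 6, 1
d = rank(commute) − rank(satisfaction): -1, 0, 1, 1, -2, 1, -2, 2; Σd² = 16
ρ = 1 − 6Σd² / [n(n²−1)] = 1 − 6×16 / (8×63) = 1 − 96/504 ≈ 0.8095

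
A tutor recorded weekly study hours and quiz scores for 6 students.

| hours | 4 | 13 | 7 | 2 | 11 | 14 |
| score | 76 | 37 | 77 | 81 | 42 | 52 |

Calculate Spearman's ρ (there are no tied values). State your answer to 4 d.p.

-0.7714

Rank hours: 2, 5, 3, 1, 4, 6
Rank score: 4, 1, 5, 6, 2, 3
d = rank(hours) − rank(score): -2, 4, -2, -5, 2, 3; Σd² = 62
ρ = 1 − 6Σd² / [n(n²−1)] = 1 − 6×62 / (6×35) = 1 − 372/210 ≈ -0.7714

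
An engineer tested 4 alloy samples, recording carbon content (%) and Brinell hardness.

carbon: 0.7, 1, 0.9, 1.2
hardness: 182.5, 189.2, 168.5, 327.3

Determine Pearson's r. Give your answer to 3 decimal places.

0.804

n = 4, Σx = 3.8, Σy = 867.5, Σx² = 3.74, Σy² = 204620.43, Σxy = 861.36
nΣxy − ΣxΣy = 3445.44 − 3296.5 = 148.94
nΣx² − (Σx)² = 14.96 − 14.44 = 0.52; nΣy² − (Σy)² = 818481.72 − 752556.25 = 65925.47
r = 148.94 / √(0.52 × 65925.47) = 148.94 / 185.1519 ≈ 0.804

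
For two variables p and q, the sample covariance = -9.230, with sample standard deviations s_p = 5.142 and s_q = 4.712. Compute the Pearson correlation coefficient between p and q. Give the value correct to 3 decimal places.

r = Cov(p,q) / (s_p · s_q) = -9.230 / (5.142 × 4.712)
  = -9.230 / 24.2291 ≈ -0.381

-0.381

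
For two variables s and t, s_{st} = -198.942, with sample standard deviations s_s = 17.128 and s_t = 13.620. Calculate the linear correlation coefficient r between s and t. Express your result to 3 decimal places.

-0.853

r = Cov(s,t) / (s_s · s_t) = -198.942 / (17.128 × 13.620)
  = -198.942 / 233.2834 ≈ -0.853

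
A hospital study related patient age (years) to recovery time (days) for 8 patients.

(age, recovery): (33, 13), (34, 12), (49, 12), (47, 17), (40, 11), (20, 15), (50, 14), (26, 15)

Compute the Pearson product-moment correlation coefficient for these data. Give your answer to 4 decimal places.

n = 8, Σx = 299, Σy = 109, Σx² = 12031, Σy² = 1513, Σxy = 4054
nΣxy − ΣxΣy = 32432 − 32591 = -159
nΣx² − (Σx)² = 96248 − 89401 = 6847; nΣy² − (Σy)² = 12104 − 11881 = 223
r = -159 / √(6847 × 223) = -159 / 1235.6703 ≈ -0.1287

-0.1287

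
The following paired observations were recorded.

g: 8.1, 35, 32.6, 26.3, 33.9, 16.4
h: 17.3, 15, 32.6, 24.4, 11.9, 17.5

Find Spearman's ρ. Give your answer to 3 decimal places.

-0.371

Rank g: 1, 6, 4, 3, 5, 2
Rank h: 3, 2, 6, 5, 1, 4
d = rank(g) − rank(h): -2, 4, -2, -2, 4, -2; Σd² = 48
ρ = 1 − 6Σd² / [n(n²−1)] = 1 − 6×48 / (6×35) = 1 − 288/210 ≈ -0.371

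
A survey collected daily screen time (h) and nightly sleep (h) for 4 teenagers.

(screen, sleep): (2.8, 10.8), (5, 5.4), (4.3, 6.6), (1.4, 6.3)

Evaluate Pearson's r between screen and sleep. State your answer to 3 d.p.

n = 4, Σx = 13.5, Σy = 29.1, Σx² = 53.29, Σy² = 229.05, Σxy = 94.44
nΣxy − ΣxΣy = 377.76 − 392.85 = -15.09
nΣx² − (Σx)² = 213.16 − 182.25 = 30.91; nΣy² − (Σy)² = 916.2 − 846.81 = 69.39
r = -15.09 / √(30.91 × 69.39) = -15.09 / 46.3125 ≈ -0.326

-0.326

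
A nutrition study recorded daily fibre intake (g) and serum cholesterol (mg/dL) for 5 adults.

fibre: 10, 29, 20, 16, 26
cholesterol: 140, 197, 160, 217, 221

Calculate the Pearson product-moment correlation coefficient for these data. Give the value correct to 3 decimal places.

0.591

n = 5, Σx = 101, Σy = 935, Σx² = 2273, Σy² = 179939, Σxy = 19531
nΣxy − ΣxΣy = 97655 − 94435 = 3220
nΣx² − (Σx)² = 11365 − 10201 = 1164; nΣy² − (Σy)² = 899695 − 874225 = 25470
r = 3220 / √(1164 × 25470) = 3220 / 5444.9132 ≈ 0.591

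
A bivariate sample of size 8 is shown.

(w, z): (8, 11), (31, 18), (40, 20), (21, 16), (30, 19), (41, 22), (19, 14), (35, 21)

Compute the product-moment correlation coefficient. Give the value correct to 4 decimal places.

n = 8, Σw = 225, Σz = 141, Σw² = 7233, Σz² = 2583, Σwz = 4255
nΣwz − ΣwΣz = 34040 − 31725 = 2315
nΣw² − (Σw)² = 57864 − 50625 = 7239; nΣz² − (Σz)² = 20664 − 19881 = 783
r = 2315 / √(7239 × 783) = 2315 / 2380.7850 ≈ 0.9724

0.9724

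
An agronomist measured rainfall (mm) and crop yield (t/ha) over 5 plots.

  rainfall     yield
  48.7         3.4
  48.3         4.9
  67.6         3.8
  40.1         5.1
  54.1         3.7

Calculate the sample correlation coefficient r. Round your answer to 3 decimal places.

-0.577

n = 5, Σx = 258.8, Σy = 20.9, Σx² = 13809.16, Σy² = 89.71, Σxy = 1063.81
nΣxy − ΣxΣy = 5319.05 − 5408.92 = -89.87
nΣx² − (Σx)² = 69045.8 − 66977.44 = 2068.36; nΣy² − (Σy)² = 448.55 − 436.81 = 11.74
r = -89.87 / √(2068.36 × 11.74) = -89.87 / 155.8286 ≈ -0.577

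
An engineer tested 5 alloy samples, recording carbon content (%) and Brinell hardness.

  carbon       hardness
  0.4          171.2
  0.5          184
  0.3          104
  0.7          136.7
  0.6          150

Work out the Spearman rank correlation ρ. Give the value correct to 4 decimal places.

Rank carbon: 2, 3, 1, 5, 4
Rank hardness: 4, 5, 1, 2, 3
d = rank(carbon) − rank(hardness): -2, -2, 0, 3, 1; Σd² = 18
ρ = 1 − 6Σd² / [n(n²−1)] = 1 − 6×18 / (5×24) = 1 − 108/120 ≈ 0.1000

0.1000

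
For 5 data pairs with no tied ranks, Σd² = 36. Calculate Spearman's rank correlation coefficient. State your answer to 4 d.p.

-0.8000

ρ = 1 − 6Σd² / [n(n²−1)] = 1 − 6×36 / (5×24)
  = 1 − 216/120 = 1 − 1.80000 ≈ -0.8000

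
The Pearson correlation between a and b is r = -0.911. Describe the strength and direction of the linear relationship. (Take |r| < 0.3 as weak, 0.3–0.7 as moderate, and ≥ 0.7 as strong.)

strong negative

r = -0.911 < 0 so the relationship is negative.
|r| = 0.911, which falls in the strong range.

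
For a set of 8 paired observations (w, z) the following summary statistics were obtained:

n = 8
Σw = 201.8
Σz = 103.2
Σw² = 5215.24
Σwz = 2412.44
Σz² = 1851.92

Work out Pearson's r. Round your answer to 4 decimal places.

-0.7483

r = (nΣwz − ΣwΣz) / √[(nΣw² − (Σw)²)(nΣz² − (Σz)²)]
Numerator: 8×2412.44 − 201.8×103.2 = -1526.24
Denominator: √[(41721.92 − 40723.24)(14815.36 − 10650.24)] = √[998.68 × 4165.12] = 2039.5151
r = -1526.24 / 2039.5151 ≈ -0.7483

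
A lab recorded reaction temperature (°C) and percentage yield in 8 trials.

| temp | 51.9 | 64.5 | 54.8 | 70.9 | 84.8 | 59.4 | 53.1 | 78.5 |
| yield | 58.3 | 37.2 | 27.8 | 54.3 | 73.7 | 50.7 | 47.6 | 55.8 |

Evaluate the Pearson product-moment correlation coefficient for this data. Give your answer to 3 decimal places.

0.607

n = 8, Σx = 517.9, Σy = 405.4, Σx² = 34584.97, Σy² = 21885.64, Σxy = 26967.68
nΣxy − ΣxΣy = 215741.44 − 209956.66 = 5784.78
nΣx² − (Σx)² = 276679.76 − 268220.41 = 8459.35; nΣy² − (Σy)² = 175085.12 − 164349.16 = 10735.96
r = 5784.78 / √(8459.35 × 10735.96) = 5784.78 / 9529.9131 ≈ 0.607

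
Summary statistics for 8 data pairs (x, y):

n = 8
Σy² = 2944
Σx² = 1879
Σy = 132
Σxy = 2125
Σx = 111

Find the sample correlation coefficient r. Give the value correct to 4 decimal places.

0.5761

r = (nΣxy − ΣxΣy) / √[(nΣx² − (Σx)²)(nΣy² − (Σy)²)]
Numerator: 8×2125 − 111×132 = 2348
Denominator: √[(15032 − 12321)(23552 − 17424)] = √[2711 × 6128] = 4075.9058
r = 2348 / 4075.9058 ≈ 0.5761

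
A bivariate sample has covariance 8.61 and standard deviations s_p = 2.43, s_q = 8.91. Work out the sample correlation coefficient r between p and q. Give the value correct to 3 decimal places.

r = Cov(p,q) / (s_p · s_q) = 8.61 / (2.43 × 8.91)
  = 8.61 / 21.6513 ≈ 0.398

0.398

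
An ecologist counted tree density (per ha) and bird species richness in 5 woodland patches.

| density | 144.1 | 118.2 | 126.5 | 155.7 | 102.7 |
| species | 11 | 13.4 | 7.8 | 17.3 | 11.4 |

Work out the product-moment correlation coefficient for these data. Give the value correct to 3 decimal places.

n = 5, Σx = 647.2, Σy = 60.9, Σx² = 85528.08, Σy² = 790.65, Σxy = 8020.07
nΣxy − ΣxΣy = 40100.35 − 39414.48 = 685.87
nΣx² − (Σx)² = 427640.4 − 418867.84 = 8772.56; nΣy² − (Σy)² = 3953.25 − 3708.81 = 244.44
r = 685.87 / √(8772.56 × 244.44) = 685.87 / 1464.3649 ≈ 0.468

0.468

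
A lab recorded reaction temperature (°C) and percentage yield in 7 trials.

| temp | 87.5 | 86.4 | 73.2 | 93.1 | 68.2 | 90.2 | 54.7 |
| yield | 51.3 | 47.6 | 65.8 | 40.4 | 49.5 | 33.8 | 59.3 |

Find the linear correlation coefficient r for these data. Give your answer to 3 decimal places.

n = 7, Σx = 553.3, Σy = 347.7, Σx² = 44926.43, Σy² = 17968.43, Σxy = 26847.56
nΣxy − ΣxΣy = 187932.92 − 192382.41 = -4449.49
nΣx² − (Σx)² = 314485.01 − 306140.89 = 8344.12; nΣy² − (Σy)² = 125779.01 − 120895.29 = 4883.72
r = -4449.49 / √(8344.12 × 4883.72) = -4449.49 / 6383.5997 ≈ -0.697

-0.697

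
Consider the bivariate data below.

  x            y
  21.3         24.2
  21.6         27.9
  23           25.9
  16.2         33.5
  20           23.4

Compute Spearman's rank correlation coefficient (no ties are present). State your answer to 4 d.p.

Rank x: 3, 4, 5, 1, 2
Rank y: 2, 4, 3, 5, 1
d = rank(x) − rank(y): 1, 0, 2, -4, 1; Σd² = 22
ρ = 1 − 6Σd² / [n(n²−1)] = 1 − 6×22 / (5×24) = 1 − 132/120 ≈ -0.1000

-0.1000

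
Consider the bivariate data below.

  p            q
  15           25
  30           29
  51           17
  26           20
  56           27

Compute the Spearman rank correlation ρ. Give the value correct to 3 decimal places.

Rank p: 1, 3, 4, 2, 5
Rank q: 3, 5, 1, 2, 4
d = rank(p) − rank(q): -2, -2, 3, 0, 1; Σd² = 18
ρ = 1 − 6Σd² / [n(n²−1)] = 1 − 6×18 / (5×24) = 1 − 108/120 ≈ 0.100

0.100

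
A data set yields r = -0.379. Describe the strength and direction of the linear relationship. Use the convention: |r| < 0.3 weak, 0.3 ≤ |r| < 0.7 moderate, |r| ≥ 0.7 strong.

r = -0.379 < 0 so the relationship is negative.
|r| = 0.379, which falls in the moderate range.

moderate negative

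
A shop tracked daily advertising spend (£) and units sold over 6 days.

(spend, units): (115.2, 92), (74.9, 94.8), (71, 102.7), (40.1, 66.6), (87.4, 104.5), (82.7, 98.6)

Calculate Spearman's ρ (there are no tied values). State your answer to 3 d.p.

0.257

Rank spend: 6, 3, 2, 1, 5, 4
Rank units: 2, 3, 5, 1, 6, 4
d = rank(spend) − rank(units): 4, 0, -3, 0, -1, 0; Σd² = 26
ρ = 1 − 6Σd² / [n(n²−1)] = 1 − 6×26 / (6×35) = 1 − 156/210 ≈ 0.257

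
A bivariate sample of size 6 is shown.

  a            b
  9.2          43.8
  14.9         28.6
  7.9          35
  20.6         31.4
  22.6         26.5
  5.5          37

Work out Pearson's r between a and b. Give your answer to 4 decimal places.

-0.7485

n = 6, Σa = 80.7, Σb = 202.3, Σa² = 1334.43, Σb² = 7018.61, Σab = 2554.84
nΣab − ΣaΣb = 15329.04 − 16325.61 = -996.57
nΣa² − (Σa)² = 8006.58 − 6512.49 = 1494.09; nΣb² − (Σb)² = 42111.66 − 40925.29 = 1186.37
r = -996.57 / √(1494.09 × 1186.37) = -996.57 / 1331.3691 ≈ -0.7485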